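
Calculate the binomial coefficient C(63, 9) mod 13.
3

Using Lucas' theorem:
Write n=63 and k=9 in base 13:
n in base 13: [4, 11]
k in base 13: [0, 9]
C(63,9) mod 13 = ∏ C(n_i, k_i) mod 13
Digit binomials (mod 13): C(4,0) = 1; C(11,9) = 55 ≡ 3
Product: 1 × 3 = 3 ≡ 3 (mod 13)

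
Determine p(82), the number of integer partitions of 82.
20506255

p(n) counts ways to write n as a sum of positive integers (order ignored).
Euler's pentagonal recurrence: p(k) = p(k-1) + p(k-2) - p(k-5) - p(k-7) + p(k-12) + p(k-15) - ... (offsets j(3j∓1)/2, signs ++--, p(0)=1, p(<0)=0).
DP table for k = 0..81: p(0)=1, p(1)=1, p(2)=2, p(3)=3, p(4)=5, p(5)=7, p(6)=11, p(7)=15, p(8)=22, p(9)=30, p(10)=42, p(11)=56, p(12)=77, p(13)=101, p(14)=135, p(15)=176, p(16)=231, p(17)=297, p(18)=385, p(19)=490, p(20)=627, p(21)=792, p(22)=1002, p(23)=1255, p(24)=1575, p(25)=1958, p(26)=2436, p(27)=3010, p(28)=3718, p(29)=4565, p(30)=5604, p(31)=6842, p(32)=8349, p(33)=10143, p(34)=12310, p(35)=14883, p(36)=17977, p(37)=21637, p(38)=26015, p(39)=31185, p(40)=37338, p(41)=44583, p(42)=53174, p(43)=63261, p(44)=75175, p(45)=89134, p(46)=105558, p(47)=124754, p(48)=147273, p(49)=173525, p(50)=204226, p(51)=239943, p(52)=281589, p(53)=329931, p(54)=386155, p(55)=451276, p(56)=526823, p(57)=614154, p(58)=715220, p(59)=831820, p(60)=966467, p(61)=1121505, p(62)=1300156, p(63)=1505499, p(64)=1741630, p(65)=2012558, p(66)=2323520, p(67)=2679689, p(68)=3087735, p(69)=3554345, p(70)=4087968, p(71)=4697205, p(72)=5392783, p(73)=6185689, p(74)=7089500, p(75)=8118264, p(76)=9289091, p(77)=10619863, p(78)=12132164, p(79)=13848650, p(80)=15796476, p(81)=18004327.
Final step: p(82) = p(81) + p(80) - p(77) - p(75) + p(70) + p(67) - p(60) - p(56) + p(47) + p(42) - p(31) - p(25) + p(12) + p(5)
= 18004327 + 15796476 - 10619863 - 8118264 + 4087968 + 2679689 - 966467 - 526823 + 124754 + 53174 - 6842 - 1958 + 77 + 7
= 20506255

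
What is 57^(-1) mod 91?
8

gcd(57, 91) = 1, so the inverse exists.
Extended Euclidean algorithm on (91, 57):
91 = 1 × 57 + 34  ⟹  34 = (1)·91 + (-1)·57
57 = 1 × 34 + 23  ⟹  23 = (-1)·91 + (2)·57
34 = 1 × 23 + 11  ⟹  11 = (2)·91 + (-3)·57
23 = 2 × 11 + 1  ⟹  1 = (-5)·91 + (8)·57
So (8)·57 ≡ 1 (mod 91), i.e. 57^(-1) ≡ 8 (mod 91).
Check: 57 × 8 = 456 ≡ 1 (mod 91)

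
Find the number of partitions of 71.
4697205

p(n) counts ways to write n as a sum of positive integers (order ignored).
Euler's pentagonal recurrence: p(k) = p(k-1) + p(k-2) - p(k-5) - p(k-7) + p(k-12) + p(k-15) - ... (offsets j(3j∓1)/2, signs ++--, p(0)=1, p(<0)=0).
DP table for k = 0..70: p(0)=1, p(1)=1, p(2)=2, p(3)=3, p(4)=5, p(5)=7, p(6)=11, p(7)=15, p(8)=22, p(9)=30, p(10)=42, p(11)=56, p(12)=77, p(13)=101, p(14)=135, p(15)=176, p(16)=231, p(17)=297, p(18)=385, p(19)=490, p(20)=627, p(21)=792, p(22)=1002, p(23)=1255, p(24)=1575, p(25)=1958, p(26)=2436, p(27)=3010, p(28)=3718, p(29)=4565, p(30)=5604, p(31)=6842, p(32)=8349, p(33)=10143, p(34)=12310, p(35)=14883, p(36)=17977, p(37)=21637, p(38)=26015, p(39)=31185, p(40)=37338, p(41)=44583, p(42)=53174, p(43)=63261, p(44)=75175, p(45)=89134, p(46)=105558, p(47)=124754, p(48)=147273, p(49)=173525, p(50)=204226, p(51)=239943, p(52)=281589, p(53)=329931, p(54)=386155, p(55)=451276, p(56)=526823, p(57)=614154, p(58)=715220, p(59)=831820, p(60)=966467, p(61)=1121505, p(62)=1300156, p(63)=1505499, p(64)=1741630, p(65)=2012558, p(66)=2323520, p(67)=2679689, p(68)=3087735, p(69)=3554345, p(70)=4087968.
Final step: p(71) = p(70) + p(69) - p(66) - p(64) + p(59) + p(56) - p(49) - p(45) + p(36) + p(31) - p(20) - p(14) + p(1)
= 4087968 + 3554345 - 2323520 - 1741630 + 831820 + 526823 - 173525 - 89134 + 17977 + 6842 - 627 - 135 + 1
= 4697205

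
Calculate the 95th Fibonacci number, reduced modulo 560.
225

Matrix identity: Q^n = [[F_(n+1), F_n], [F_n, F_(n-1)]] with Q = [[1,1],[1,0]].
n = 95 = 1011111₂. Square-and-multiply, entries mod 560:
Q^1 = [[1,1],[1,0]]
Q^2 = (Q^1)² = [[2,1],[1,1]]
Q^5 = (Q^2)²·Q = [[8,5],[5,3]]
Q^11 = (Q^5)²·Q = [[144,89],[89,55]]
Q^23 = (Q^11)²·Q = [[448,97],[97,351]]
Q^47 = (Q^23)²·Q = [[336,113],[113,223]]
Q^95 = (Q^47)²·Q = [[112,225],[225,447]]
F_95 mod 560 = Q^95[0][1] = 225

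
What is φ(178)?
88

178 = 2 × 89
φ(n) = n × ∏(1 - 1/p) for each prime p dividing n
φ(178) = 178 × (1 - 1/2) × (1 - 1/89) = 88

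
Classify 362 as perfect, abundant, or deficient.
deficient

Proper divisors of 362: sum = 1 + 2 + 181 = 184
Since 184 < 362, 362 is deficient.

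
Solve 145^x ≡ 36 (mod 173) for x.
52

Baby-step giant-step with step n = ⌈√173⌉ = 14.
Baby steps 145^j mod 173 (j:value) for j=0..13: 0:1, 1:145, 2:92, 3:19, 4:160, 5:18, 6:15, 7:99, 8:169, 9:112, 10:151, 11:97, 12:52, 13:101.
Giant-step multiplier: 145^(-14) ≡ 145^(172-14) = 145^158 ≡ 49 (mod 173).
Giant steps γ_i = 36·49^i mod 173: γ_0=36, γ_1=34, γ_2=109, γ_3=151 (in table at j=10).
x = i·n + j = 3·14 + 10 = 52.
Check: 145^52 ≡ 36 (mod 173).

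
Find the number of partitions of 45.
89134

p(n) counts ways to write n as a sum of positive integers (order ignored).
Euler's pentagonal recurrence: p(k) = p(k-1) + p(k-2) - p(k-5) - p(k-7) + p(k-12) + p(k-15) - ... (offsets j(3j∓1)/2, signs ++--, p(0)=1, p(<0)=0).
DP table for k = 0..44: p(0)=1, p(1)=1, p(2)=2, p(3)=3, p(4)=5, p(5)=7, p(6)=11, p(7)=15, p(8)=22, p(9)=30, p(10)=42, p(11)=56, p(12)=77, p(13)=101, p(14)=135, p(15)=176, p(16)=231, p(17)=297, p(18)=385, p(19)=490, p(20)=627, p(21)=792, p(22)=1002, p(23)=1255, p(24)=1575, p(25)=1958, p(26)=2436, p(27)=3010, p(28)=3718, p(29)=4565, p(30)=5604, p(31)=6842, p(32)=8349, p(33)=10143, p(34)=12310, p(35)=14883, p(36)=17977, p(37)=21637, p(38)=26015, p(39)=31185, p(40)=37338, p(41)=44583, p(42)=53174, p(43)=63261, p(44)=75175.
Final step: p(45) = p(44) + p(43) - p(40) - p(38) + p(33) + p(30) - p(23) - p(19) + p(10) + p(5)
= 75175 + 63261 - 37338 - 26015 + 10143 + 5604 - 1255 - 490 + 42 + 7
= 89134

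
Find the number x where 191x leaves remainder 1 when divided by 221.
81

gcd(191, 221) = 1, so the inverse exists.
Extended Euclidean algorithm on (221, 191):
221 = 1 × 191 + 30  ⟹  30 = (1)·221 + (-1)·191
191 = 6 × 30 + 11  ⟹  11 = (-6)·221 + (7)·191
30 = 2 × 11 + 8  ⟹  8 = (13)·221 + (-15)·191
11 = 1 × 8 + 3  ⟹  3 = (-19)·221 + (22)·191
8 = 2 × 3 + 2  ⟹  2 = (51)·221 + (-59)·191
3 = 1 × 2 + 1  ⟹  1 = (-70)·221 + (81)·191
So (81)·191 ≡ 1 (mod 221), i.e. 191^(-1) ≡ 81 (mod 221).
Check: 191 × 81 = 15471 ≡ 1 (mod 221)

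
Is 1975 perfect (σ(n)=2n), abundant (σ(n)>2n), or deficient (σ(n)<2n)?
deficient

Proper divisors of 1975: sum = 1 + 5 + 25 + 79 + 395 = 505
Since 505 < 1975, 1975 is deficient.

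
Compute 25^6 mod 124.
1

Repeated squaring. Binary of 6 = 110.
25^1 ≡ 25 (mod 124); 25^2 ≡ 5 (mod 124); 25^4 ≡ 25 (mod 124)
25^6 = 25^2 × 25^4 ≡ 1 (mod 124)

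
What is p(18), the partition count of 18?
385

p(n) counts ways to write n as a sum of positive integers (order ignored).
Euler's pentagonal recurrence: p(k) = p(k-1) + p(k-2) - p(k-5) - p(k-7) + p(k-12) + p(k-15) - ... (offsets j(3j∓1)/2, signs ++--, p(0)=1, p(<0)=0).
DP table for k = 0..17: p(0)=1, p(1)=1, p(2)=2, p(3)=3, p(4)=5, p(5)=7, p(6)=11, p(7)=15, p(8)=22, p(9)=30, p(10)=42, p(11)=56, p(12)=77, p(13)=101, p(14)=135, p(15)=176, p(16)=231, p(17)=297.
Final step: p(18) = p(17) + p(16) - p(13) - p(11) + p(6) + p(3)
= 297 + 231 - 101 - 56 + 11 + 3
= 385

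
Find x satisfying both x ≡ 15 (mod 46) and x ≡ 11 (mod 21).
935

Using Chinese Remainder Theorem:
M = 46 × 21 = 966
M1 = 21, M2 = 46
y1 = 21^(-1) mod 46 = 11
y2 = 46^(-1) mod 21 = 16
x = (15×21×11 + 11×46×16) mod 966 = 935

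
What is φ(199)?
198

199 = 199
φ(n) = n × ∏(1 - 1/p) for each prime p dividing n
φ(199) = 199 × (1 - 1/199) = 198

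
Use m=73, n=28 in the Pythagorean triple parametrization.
(4545, 4088, 6113)

Euclid's formula: a = m² - n², b = 2mn, c = m² + n²
m = 73, n = 28
a = 73² - 28² = 5329 - 784 = 4545
b = 2 × 73 × 28 = 4088
c = 73² + 28² = 5329 + 784 = 6113
Verification: 4545² + 4088² = 20657025 + 16711744 = 37368769 = 6113² ✓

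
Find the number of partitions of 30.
5604

p(n) counts ways to write n as a sum of positive integers (order ignored).
Euler's pentagonal recurrence: p(k) = p(k-1) + p(k-2) - p(k-5) - p(k-7) + p(k-12) + p(k-15) - ... (offsets j(3j∓1)/2, signs ++--, p(0)=1, p(<0)=0).
DP table for k = 0..29: p(0)=1, p(1)=1, p(2)=2, p(3)=3, p(4)=5, p(5)=7, p(6)=11, p(7)=15, p(8)=22, p(9)=30, p(10)=42, p(11)=56, p(12)=77, p(13)=101, p(14)=135, p(15)=176, p(16)=231, p(17)=297, p(18)=385, p(19)=490, p(20)=627, p(21)=792, p(22)=1002, p(23)=1255, p(24)=1575, p(25)=1958, p(26)=2436, p(27)=3010, p(28)=3718, p(29)=4565.
Final step: p(30) = p(29) + p(28) - p(25) - p(23) + p(18) + p(15) - p(8) - p(4)
= 4565 + 3718 - 1958 - 1255 + 385 + 176 - 22 - 5
= 5604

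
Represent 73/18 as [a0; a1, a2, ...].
[4; 18]

Euclidean algorithm steps:
73 = 4 × 18 + 1
18 = 18 × 1 + 0
Continued fraction: [4; 18]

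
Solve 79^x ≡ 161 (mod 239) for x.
230

Baby-step giant-step with step n = ⌈√239⌉ = 16.
Baby steps 79^j mod 239 (j:value) for j=0..15: 0:1, 1:79, 2:27, 3:221, 4:12, 5:231, 6:85, 7:23, 8:144, 9:143, 10:64, 11:37, 12:55, 13:43, 14:51, 15:205.
Giant-step multiplier: 79^(-16) ≡ 79^(238-16) = 79^222 ≡ 109 (mod 239).
Giant steps γ_i = 161·109^i mod 239: γ_0=161, γ_1=102, γ_2=124, γ_3=132, γ_4=48, γ_5=213, γ_6=34, γ_7=121, γ_8=44, γ_9=16, γ_10=71, γ_11=91, γ_12=120, γ_13=174, γ_14=85 (in table at j=6).
x = i·n + j = 14·16 + 6 = 230.
Check: 79^230 ≡ 161 (mod 239).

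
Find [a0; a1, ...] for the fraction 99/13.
[7; 1, 1, 1, 1, 2]

Euclidean algorithm steps:
99 = 7 × 13 + 8
13 = 1 × 8 + 5
8 = 1 × 5 + 3
5 = 1 × 3 + 2
3 = 1 × 2 + 1
2 = 2 × 1 + 0
Continued fraction: [7; 1, 1, 1, 1, 2]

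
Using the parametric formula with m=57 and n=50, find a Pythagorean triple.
(749, 5700, 5749)

Euclid's formula: a = m² - n², b = 2mn, c = m² + n²
m = 57, n = 50
a = 57² - 50² = 3249 - 2500 = 749
b = 2 × 57 × 50 = 5700
c = 57² + 50² = 3249 + 2500 = 5749
Verification: 749² + 5700² = 561001 + 32490000 = 33051001 = 5749² ✓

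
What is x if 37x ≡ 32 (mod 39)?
x ≡ 23 (mod 39)

gcd(37, 39) = 1, which divides 32, so solutions exist.
Find 37^(-1) mod 39 by the extended Euclidean algorithm:
39 = 1 × 37 + 2  ⟹  2 = (1)·39 + (-1)·37
37 = 18 × 2 + 1  ⟹  1 = (-18)·39 + (19)·37
So (19)·37 ≡ 1 (mod 39), i.e. 37^(-1) ≡ 19 (mod 39).
x ≡ 19 × 32 = 608 ≡ 23 (mod 39).
Check: 37 × 23 = 851 ≡ 32 (mod 39).
Unique solution: x ≡ 23 (mod 39)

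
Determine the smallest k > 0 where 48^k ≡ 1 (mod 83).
41

83 is prime, so ord(48) divides φ(83) = 82.
Divisors of 82: 1, 2, 41, 82.
Repeated squaring: 48^1 ≡ 48, 48^2 ≡ 63, 48^4 ≡ 68, 48^8 ≡ 59, 48^16 ≡ 78, 48^32 ≡ 25, 48^64 ≡ 44 (mod 83).
Test 48^d mod 83 for each divisor d in increasing order:
48^1 ≡ 48
48^2 ≡ 63
48^41 = 48^32·48^8·48^1 ≡ 1  ← first divisor giving 1
The order is 41.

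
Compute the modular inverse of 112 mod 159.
115

gcd(112, 159) = 1, so the inverse exists.
Extended Euclidean algorithm on (159, 112):
159 = 1 × 112 + 47  ⟹  47 = (1)·159 + (-1)·112
112 = 2 × 47 + 18  ⟹  18 = (-2)·159 + (3)·112
47 = 2 × 18 + 11  ⟹  11 = (5)·159 + (-7)·112
18 = 1 × 11 + 7  ⟹  7 = (-7)·159 + (10)·112
11 = 1 × 7 + 4  ⟹  4 = (12)·159 + (-17)·112
7 = 1 × 4 + 3  ⟹  3 = (-19)·159 + (27)·112
4 = 1 × 3 + 1  ⟹  1 = (31)·159 + (-44)·112
So (-44)·112 ≡ 1 (mod 159), i.e. 112^(-1) ≡ -44 ≡ 115 (mod 159).
Check: 112 × 115 = 12880 ≡ 1 (mod 159)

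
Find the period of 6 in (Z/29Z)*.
14

29 is prime, so ord(6) divides φ(29) = 28.
Divisors of 28: 1, 2, 4, 7, 14, 28.
Repeated squaring: 6^1 ≡ 6, 6^2 ≡ 7, 6^4 ≡ 20, 6^8 ≡ 23, 6^16 ≡ 7 (mod 29).
Test 6^d mod 29 for each divisor d in increasing order:
6^1 ≡ 6
6^2 ≡ 7
6^4 ≡ 20
6^7 = 6^4·6^2·6^1 ≡ 28
6^14 = 6^8·6^4·6^2 ≡ 1  ← first divisor giving 1
The order is 14.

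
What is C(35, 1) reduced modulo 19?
16

Using Lucas' theorem:
Write n=35 and k=1 in base 19:
n in base 19: [1, 16]
k in base 19: [0, 1]
C(35,1) mod 19 = ∏ C(n_i, k_i) mod 19
Digit binomials (mod 19): C(1,0) = 1; C(16,1) = 16
Product: 1 × 16 = 16 ≡ 16 (mod 19)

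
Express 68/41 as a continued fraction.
[1; 1, 1, 1, 13]

Euclidean algorithm steps:
68 = 1 × 41 + 27
41 = 1 × 27 + 14
27 = 1 × 14 + 13
14 = 1 × 13 + 1
13 = 13 × 1 + 0
Continued fraction: [1; 1, 1, 1, 13]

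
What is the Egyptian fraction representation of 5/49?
1/10 + 1/490

Greedy algorithm:
5/49: ceiling(49/5) = 10, use 1/10
1/490: ceiling(490/1) = 490, use 1/490
Result: 5/49 = 1/10 + 1/490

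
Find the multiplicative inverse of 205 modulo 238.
137

gcd(205, 238) = 1, so the inverse exists.
Extended Euclidean algorithm on (238, 205):
238 = 1 × 205 + 33  ⟹  33 = (1)·238 + (-1)·205
205 = 6 × 33 + 7  ⟹  7 = (-6)·238 + (7)·205
33 = 4 × 7 + 5  ⟹  5 = (25)·238 + (-29)·205
7 = 1 × 5 + 2  ⟹  2 = (-31)·238 + (36)·205
5 = 2 × 2 + 1  ⟹  1 = (87)·238 + (-101)·205
So (-101)·205 ≡ 1 (mod 238), i.e. 205^(-1) ≡ -101 ≡ 137 (mod 238).
Check: 205 × 137 = 28085 ≡ 1 (mod 238)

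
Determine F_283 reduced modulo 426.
215

Matrix identity: Q^n = [[F_(n+1), F_n], [F_n, F_(n-1)]] with Q = [[1,1],[1,0]].
n = 283 = 100011011₂. Square-and-multiply, entries mod 426:
Q^1 = [[1,1],[1,0]]
Q^2 = (Q^1)² = [[2,1],[1,1]]
Q^4 = (Q^2)² = [[5,3],[3,2]]
Q^8 = (Q^4)² = [[34,21],[21,13]]
Q^17 = (Q^8)²·Q = [[28,319],[319,135]]
Q^35 = (Q^17)²·Q = [[330,305],[305,25]]
Q^70 = (Q^35)² = [[1,71],[71,356]]
Q^141 = (Q^70)²·Q = [[143,356],[356,213]]
Q^283 = (Q^141)²·Q = [[3,215],[215,214]]
F_283 mod 426 = Q^283[0][1] = 215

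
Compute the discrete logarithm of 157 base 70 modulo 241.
67

Baby-step giant-step with step n = ⌈√241⌉ = 16.
Baby steps 70^j mod 241 (j:value) for j=0..15: 0:1, 1:70, 2:80, 3:57, 4:134, 5:222, 6:116, 7:167, 8:122, 9:105, 10:120, 11:206, 12:201, 13:92, 14:174, 15:130.
Giant-step multiplier: 70^(-16) ≡ 70^(240-16) = 70^224 ≡ 54 (mod 241).
Giant steps γ_i = 157·54^i mod 241: γ_0=157, γ_1=43, γ_2=153, γ_3=68, γ_4=57 (in table at j=3).
x = i·n + j = 4·16 + 3 = 67.
Check: 70^67 ≡ 157 (mod 241).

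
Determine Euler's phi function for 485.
384

485 = 5 × 97
φ(n) = n × ∏(1 - 1/p) for each prime p dividing n
φ(485) = 485 × (1 - 1/5) × (1 - 1/97) = 384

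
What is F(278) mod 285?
59

Matrix identity: Q^n = [[F_(n+1), F_n], [F_n, F_(n-1)]] with Q = [[1,1],[1,0]].
n = 278 = 100010110₂. Square-and-multiply, entries mod 285:
Q^1 = [[1,1],[1,0]]
Q^2 = (Q^1)² = [[2,1],[1,1]]
Q^4 = (Q^2)² = [[5,3],[3,2]]
Q^8 = (Q^4)² = [[34,21],[21,13]]
Q^17 = (Q^8)²·Q = [[19,172],[172,132]]
Q^34 = (Q^17)² = [[20,37],[37,268]]
Q^69 = (Q^34)²·Q = [[170,59],[59,111]]
Q^139 = (Q^69)²·Q = [[225,176],[176,49]]
Q^278 = (Q^139)² = [[91,59],[59,32]]
F_278 mod 285 = Q^278[0][1] = 59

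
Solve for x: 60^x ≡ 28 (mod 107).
85

Baby-step giant-step with step n = ⌈√107⌉ = 11.
Baby steps 60^j mod 107 (j:value) for j=0..10: 0:1, 1:60, 2:69, 3:74, 4:53, 5:77, 6:19, 7:70, 8:27, 9:15, 10:44.
Giant-step multiplier: 60^(-11) ≡ 60^(106-11) = 60^95 ≡ 55 (mod 107).
Giant steps γ_i = 28·55^i mod 107: γ_0=28, γ_1=42, γ_2=63, γ_3=41, γ_4=8, γ_5=12, γ_6=18, γ_7=27 (in table at j=8).
x = i·n + j = 7·11 + 8 = 85.
Check: 60^85 ≡ 28 (mod 107).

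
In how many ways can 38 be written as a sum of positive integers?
26015

p(n) counts ways to write n as a sum of positive integers (order ignored).
Euler's pentagonal recurrence: p(k) = p(k-1) + p(k-2) - p(k-5) - p(k-7) + p(k-12) + p(k-15) - ... (offsets j(3j∓1)/2, signs ++--, p(0)=1, p(<0)=0).
DP table for k = 0..37: p(0)=1, p(1)=1, p(2)=2, p(3)=3, p(4)=5, p(5)=7, p(6)=11, p(7)=15, p(8)=22, p(9)=30, p(10)=42, p(11)=56, p(12)=77, p(13)=101, p(14)=135, p(15)=176, p(16)=231, p(17)=297, p(18)=385, p(19)=490, p(20)=627, p(21)=792, p(22)=1002, p(23)=1255, p(24)=1575, p(25)=1958, p(26)=2436, p(27)=3010, p(28)=3718, p(29)=4565, p(30)=5604, p(31)=6842, p(32)=8349, p(33)=10143, p(34)=12310, p(35)=14883, p(36)=17977, p(37)=21637.
Final step: p(38) = p(37) + p(36) - p(33) - p(31) + p(26) + p(23) - p(16) - p(12) + p(3)
= 21637 + 17977 - 10143 - 6842 + 2436 + 1255 - 231 - 77 + 3
= 26015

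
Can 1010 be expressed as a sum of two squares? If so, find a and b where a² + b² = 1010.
7² + 31² (a=7, b=31)

Factorization: 1010 = 2 × 5 × 101
By Fermat: n is sum of two squares iff every prime p ≡ 3 (mod 4) appears to even power.
All primes ≡ 3 (mod 4) appear to even power.
Search a = 0, 1, 2, … for 1010 - a² a perfect square: first hit at a = 7: 1010 - 49 = 961 = 31².
1010 = 7² + 31² = 49 + 961 ✓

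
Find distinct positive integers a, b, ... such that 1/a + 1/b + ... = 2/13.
1/7 + 1/91

Greedy algorithm:
2/13: ceiling(13/2) = 7, use 1/7
1/91: ceiling(91/1) = 91, use 1/91
Result: 2/13 = 1/7 + 1/91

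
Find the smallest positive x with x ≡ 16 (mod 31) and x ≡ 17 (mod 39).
1070

Using Chinese Remainder Theorem:
M = 31 × 39 = 1209
M1 = 39, M2 = 31
y1 = 39^(-1) mod 31 = 4
y2 = 31^(-1) mod 39 = 34
x = (16×39×4 + 17×31×34) mod 1209 = 1070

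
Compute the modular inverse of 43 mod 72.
67

gcd(43, 72) = 1, so the inverse exists.
Extended Euclidean algorithm on (72, 43):
72 = 1 × 43 + 29  ⟹  29 = (1)·72 + (-1)·43
43 = 1 × 29 + 14  ⟹  14 = (-1)·72 + (2)·43
29 = 2 × 14 + 1  ⟹  1 = (3)·72 + (-5)·43
So (-5)·43 ≡ 1 (mod 72), i.e. 43^(-1) ≡ -5 ≡ 67 (mod 72).
Check: 43 × 67 = 2881 ≡ 1 (mod 72)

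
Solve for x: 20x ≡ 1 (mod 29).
16

gcd(20, 29) = 1, so the inverse exists.
Extended Euclidean algorithm on (29, 20):
29 = 1 × 20 + 9  ⟹  9 = (1)·29 + (-1)·20
20 = 2 × 9 + 2  ⟹  2 = (-2)·29 + (3)·20
9 = 4 × 2 + 1  ⟹  1 = (9)·29 + (-13)·20
So (-13)·20 ≡ 1 (mod 29), i.e. 20^(-1) ≡ -13 ≡ 16 (mod 29).
Check: 20 × 16 = 320 ≡ 1 (mod 29)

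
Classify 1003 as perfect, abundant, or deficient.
deficient

Proper divisors of 1003: sum = 1 + 17 + 59 = 77
Since 77 < 1003, 1003 is deficient.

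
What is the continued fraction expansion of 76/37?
[2; 18, 2]

Euclidean algorithm steps:
76 = 2 × 37 + 2
37 = 18 × 2 + 1
2 = 2 × 1 + 0
Continued fraction: [2; 18, 2]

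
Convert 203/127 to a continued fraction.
[1; 1, 1, 2, 25]

Euclidean algorithm steps:
203 = 1 × 127 + 76
127 = 1 × 76 + 51
76 = 1 × 51 + 25
51 = 2 × 25 + 1
25 = 25 × 1 + 0
Continued fraction: [1; 1, 1, 2, 25]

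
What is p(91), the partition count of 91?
64112359

p(n) counts ways to write n as a sum of positive integers (order ignored).
Euler's pentagonal recurrence: p(k) = p(k-1) + p(k-2) - p(k-5) - p(k-7) + p(k-12) + p(k-15) - ... (offsets j(3j∓1)/2, signs ++--, p(0)=1, p(<0)=0).
DP table for k = 0..90: p(0)=1, p(1)=1, p(2)=2, p(3)=3, p(4)=5, p(5)=7, p(6)=11, p(7)=15, p(8)=22, p(9)=30, p(10)=42, p(11)=56, p(12)=77, p(13)=101, p(14)=135, p(15)=176, p(16)=231, p(17)=297, p(18)=385, p(19)=490, p(20)=627, p(21)=792, p(22)=1002, p(23)=1255, p(24)=1575, p(25)=1958, p(26)=2436, p(27)=3010, p(28)=3718, p(29)=4565, p(30)=5604, p(31)=6842, p(32)=8349, p(33)=10143, p(34)=12310, p(35)=14883, p(36)=17977, p(37)=21637, p(38)=26015, p(39)=31185, p(40)=37338, p(41)=44583, p(42)=53174, p(43)=63261, p(44)=75175, p(45)=89134, p(46)=105558, p(47)=124754, p(48)=147273, p(49)=173525, p(50)=204226, p(51)=239943, p(52)=281589, p(53)=329931, p(54)=386155, p(55)=451276, p(56)=526823, p(57)=614154, p(58)=715220, p(59)=831820, p(60)=966467, p(61)=1121505, p(62)=1300156, p(63)=1505499, p(64)=1741630, p(65)=2012558, p(66)=2323520, p(67)=2679689, p(68)=3087735, p(69)=3554345, p(70)=4087968, p(71)=4697205, p(72)=5392783, p(73)=6185689, p(74)=7089500, p(75)=8118264, p(76)=9289091, p(77)=10619863, p(78)=12132164, p(79)=13848650, p(80)=15796476, p(81)=18004327, p(82)=20506255, p(83)=23338469, p(84)=26543660, p(85)=30167357, p(86)=34262962, p(87)=38887673, p(88)=44108109, p(89)=49995925, p(90)=56634173.
Final step: p(91) = p(90) + p(89) - p(86) - p(84) + p(79) + p(76) - p(69) - p(65) + p(56) + p(51) - p(40) - p(34) + p(21) + p(14)
= 56634173 + 49995925 - 34262962 - 26543660 + 13848650 + 9289091 - 3554345 - 2012558 + 526823 + 239943 - 37338 - 12310 + 792 + 135
= 64112359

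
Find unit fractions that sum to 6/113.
1/19 + 1/2147

Greedy algorithm:
6/113: ceiling(113/6) = 19, use 1/19
1/2147: ceiling(2147/1) = 2147, use 1/2147
Result: 6/113 = 1/19 + 1/2147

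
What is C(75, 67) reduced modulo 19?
1

Using Lucas' theorem:
Write n=75 and k=67 in base 19:
n in base 19: [3, 18]
k in base 19: [3, 10]
C(75,67) mod 19 = ∏ C(n_i, k_i) mod 19
Digit binomials (mod 19): C(3,3) = 1; C(18,10) = 43758 ≡ 1
Product: 1 × 1 = 1 ≡ 1 (mod 19)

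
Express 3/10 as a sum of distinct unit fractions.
1/4 + 1/20

Greedy algorithm:
3/10: ceiling(10/3) = 4, use 1/4
1/20: ceiling(20/1) = 20, use 1/20
Result: 3/10 = 1/4 + 1/20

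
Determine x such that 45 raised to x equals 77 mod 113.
26

Baby-step giant-step with step n = ⌈√113⌉ = 11.
Baby steps 45^j mod 113 (j:value) for j=0..10: 0:1, 1:45, 2:104, 3:47, 4:81, 5:29, 6:62, 7:78, 8:7, 9:89, 10:50.
Giant-step multiplier: 45^(-11) ≡ 45^(112-11) = 45^101 ≡ 79 (mod 113).
Giant steps γ_i = 77·79^i mod 113: γ_0=77, γ_1=94, γ_2=81 (in table at j=4).
x = i·n + j = 2·11 + 4 = 26.
Check: 45^26 ≡ 77 (mod 113).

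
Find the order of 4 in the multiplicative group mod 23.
11

23 is prime, so ord(4) divides φ(23) = 22.
Divisors of 22: 1, 2, 11, 22.
Repeated squaring: 4^1 ≡ 4, 4^2 ≡ 16, 4^4 ≡ 3, 4^8 ≡ 9, 4^16 ≡ 12 (mod 23).
Test 4^d mod 23 for each divisor d in increasing order:
4^1 ≡ 4
4^2 ≡ 16
4^11 = 4^8·4^2·4^1 ≡ 1  ← first divisor giving 1
The order is 11.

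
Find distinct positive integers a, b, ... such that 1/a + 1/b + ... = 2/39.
1/20 + 1/780

Greedy algorithm:
2/39: ceiling(39/2) = 20, use 1/20
1/780: ceiling(780/1) = 780, use 1/780
Result: 2/39 = 1/20 + 1/780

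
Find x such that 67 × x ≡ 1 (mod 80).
43

gcd(67, 80) = 1, so the inverse exists.
Extended Euclidean algorithm on (80, 67):
80 = 1 × 67 + 13  ⟹  13 = (1)·80 + (-1)·67
67 = 5 × 13 + 2  ⟹  2 = (-5)·80 + (6)·67
13 = 6 × 2 + 1  ⟹  1 = (31)·80 + (-37)·67
So (-37)·67 ≡ 1 (mod 80), i.e. 67^(-1) ≡ -37 ≡ 43 (mod 80).
Check: 67 × 43 = 2881 ≡ 1 (mod 80)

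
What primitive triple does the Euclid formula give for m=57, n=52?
(545, 5928, 5953)

Euclid's formula: a = m² - n², b = 2mn, c = m² + n²
m = 57, n = 52
a = 57² - 52² = 3249 - 2704 = 545
b = 2 × 57 × 52 = 5928
c = 57² + 52² = 3249 + 2704 = 5953
Verification: 545² + 5928² = 297025 + 35141184 = 35438209 = 5953² ✓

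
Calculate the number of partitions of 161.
118159068427

p(n) counts ways to write n as a sum of positive integers (order ignored).
Euler's pentagonal recurrence: p(k) = p(k-1) + p(k-2) - p(k-5) - p(k-7) + p(k-12) + p(k-15) - ... (offsets j(3j∓1)/2, signs ++--, p(0)=1, p(<0)=0).
DP table for k = 0..160: p(0)=1, p(1)=1, p(2)=2, p(3)=3, p(4)=5, p(5)=7, p(6)=11, p(7)=15, p(8)=22, p(9)=30, p(10)=42, p(11)=56, p(12)=77, p(13)=101, p(14)=135, p(15)=176, p(16)=231, p(17)=297, p(18)=385, p(19)=490, p(20)=627, p(21)=792, p(22)=1002, p(23)=1255, p(24)=1575, p(25)=1958, p(26)=2436, p(27)=3010, p(28)=3718, p(29)=4565, p(30)=5604, p(31)=6842, p(32)=8349, p(33)=10143, p(34)=12310, p(35)=14883, p(36)=17977, p(37)=21637, p(38)=26015, p(39)=31185, p(40)=37338, p(41)=44583, p(42)=53174, p(43)=63261, p(44)=75175, p(45)=89134, p(46)=105558, p(47)=124754, p(48)=147273, p(49)=173525, p(50)=204226, p(51)=239943, p(52)=281589, p(53)=329931, p(54)=386155, p(55)=451276, p(56)=526823, p(57)=614154, p(58)=715220, p(59)=831820, p(60)=966467, p(61)=1121505, p(62)=1300156, p(63)=1505499, p(64)=1741630, p(65)=2012558, p(66)=2323520, p(67)=2679689, p(68)=3087735, p(69)=3554345, p(70)=4087968, p(71)=4697205, p(72)=5392783, p(73)=6185689, p(74)=7089500, p(75)=8118264, p(76)=9289091, p(77)=10619863, p(78)=12132164, p(79)=13848650, p(80)=15796476, p(81)=18004327, p(82)=20506255, p(83)=23338469, p(84)=26543660, p(85)=30167357, p(86)=34262962, p(87)=38887673, p(88)=44108109, p(89)=49995925, p(90)=56634173, p(91)=64112359, p(92)=72533807, p(93)=82010177, p(94)=92669720, p(95)=104651419, p(96)=118114304, p(97)=133230930, p(98)=150198136, p(99)=169229875, p(100)=190569292, p(101)=214481126, p(102)=241265379, p(103)=271248950, p(104)=304801365, p(105)=342325709, p(106)=384276336, p(107)=431149389, p(108)=483502844, p(109)=541946240, p(110)=607163746, p(111)=679903203, p(112)=761002156, p(113)=851376628, p(114)=952050665, p(115)=1064144451, p(116)=1188908248, p(117)=1327710076, p(118)=1482074143, p(119)=1653668665, p(120)=1844349560, p(121)=2056148051, p(122)=2291320912, p(123)=2552338241, p(124)=2841940500, p(125)=3163127352, p(126)=3519222692, p(127)=3913864295, p(128)=4351078600, p(129)=4835271870, p(130)=5371315400, p(131)=5964539504, p(132)=6620830889, p(133)=7346629512, p(134)=8149040695, p(135)=9035836076, p(136)=10015581680, p(137)=11097645016, p(138)=12292341831, p(139)=13610949895, p(140)=15065878135, p(141)=16670689208, p(142)=18440293320, p(143)=20390982757, p(144)=22540654445, p(145)=24908858009, p(146)=27517052599, p(147)=30388671978, p(148)=33549419497, p(149)=37027355200, p(150)=40853235313, p(151)=45060624582, p(152)=49686288421, p(153)=54770336324, p(154)=60356673280, p(155)=66493182097, p(156)=73232243759, p(157)=80630964769, p(158)=88751778802, p(159)=97662728555, p(160)=107438159466.
Final step: p(161) = p(160) + p(159) - p(156) - p(154) + p(149) + p(146) - p(139) - p(135) + p(126) + p(121) - p(110) - p(104) + p(91) + p(84) - p(69) - p(61) + p(44) + p(35) - p(16) - p(6)
= 107438159466 + 97662728555 - 73232243759 - 60356673280 + 37027355200 + 27517052599 - 13610949895 - 9035836076 + 3519222692 + 2056148051 - 607163746 - 304801365 + 64112359 + 26543660 - 3554345 - 1121505 + 75175 + 14883 - 231 - 11
= 118159068427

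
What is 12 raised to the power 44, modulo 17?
4

Repeated squaring. Binary of 44 = 101100.
12^1 ≡ 12 (mod 17); 12^2 ≡ 8 (mod 17); 12^4 ≡ 13 (mod 17); 12^8 ≡ 16 (mod 17); 12^16 ≡ 1 (mod 17); 12^32 ≡ 1 (mod 17)
12^44 = 12^4 × 12^8 × 12^32 ≡ 4 (mod 17)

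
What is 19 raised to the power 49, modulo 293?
139

Repeated squaring. Binary of 49 = 110001.
19^1 ≡ 19 (mod 293); 19^2 ≡ 68 (mod 293); 19^4 ≡ 229 (mod 293); 19^8 ≡ 287 (mod 293); 19^16 ≡ 36 (mod 293); 19^32 ≡ 124 (mod 293)
19^49 = 19^1 × 19^16 × 19^32 ≡ 139 (mod 293)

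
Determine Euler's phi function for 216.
72

216 = 2^3 × 3^3
φ(n) = n × ∏(1 - 1/p) for each prime p dividing n
φ(216) = 216 × (1 - 1/2) × (1 - 1/3) = 72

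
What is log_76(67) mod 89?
56

Baby-step giant-step with step n = ⌈√89⌉ = 10.
Baby steps 76^j mod 89 (j:value) for j=0..9: 0:1, 1:76, 2:80, 3:28, 4:81, 5:15, 6:72, 7:43, 8:64, 9:58.
Giant-step multiplier: 76^(-10) ≡ 76^(88-10) = 76^78 ≡ 36 (mod 89).
Giant steps γ_i = 67·36^i mod 89: γ_0=67, γ_1=9, γ_2=57, γ_3=5, γ_4=2, γ_5=72 (in table at j=6).
x = i·n + j = 5·10 + 6 = 56.
Check: 76^56 ≡ 67 (mod 89).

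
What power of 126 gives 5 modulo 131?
66

Baby-step giant-step with step n = ⌈√131⌉ = 12.
Baby steps 126^j mod 131 (j:value) for j=0..11: 0:1, 1:126, 2:25, 3:6, 4:101, 5:19, 6:36, 7:82, 8:114, 9:85, 10:99, 11:29.
Giant-step multiplier: 126^(-12) ≡ 126^(130-12) = 126^118 ≡ 28 (mod 131).
Giant steps γ_i = 5·28^i mod 131: γ_0=5, γ_1=9, γ_2=121, γ_3=113, γ_4=20, γ_5=36 (in table at j=6).
x = i·n + j = 5·12 + 6 = 66.
Check: 126^66 ≡ 5 (mod 131).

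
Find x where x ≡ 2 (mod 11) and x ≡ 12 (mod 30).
222

Using Chinese Remainder Theorem:
M = 11 × 30 = 330
M1 = 30, M2 = 11
y1 = 30^(-1) mod 11 = 7
y2 = 11^(-1) mod 30 = 11
x = (2×30×7 + 12×11×11) mod 330 = 222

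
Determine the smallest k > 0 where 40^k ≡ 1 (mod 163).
9

163 is prime, so ord(40) divides φ(163) = 162.
Divisors of 162: 1, 2, 3, 6, 9, 18, 27, 54, 81, 162.
Repeated squaring: 40^1 ≡ 40, 40^2 ≡ 133, 40^4 ≡ 85, 40^8 ≡ 53, 40^16 ≡ 38, 40^32 ≡ 140, 40^64 ≡ 40, 40^128 ≡ 133 (mod 163).
Test 40^d mod 163 for each divisor d in increasing order:
40^1 ≡ 40
40^2 ≡ 133
40^3 = 40^2·40^1 ≡ 104
40^6 = 40^4·40^2 ≡ 58
40^9 = 40^8·40^1 ≡ 1  ← first divisor giving 1
The order is 9.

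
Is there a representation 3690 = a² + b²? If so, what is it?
21² + 57² (a=21, b=57)

Factorization: 3690 = 2 × 3^2 × 5 × 41
By Fermat: n is sum of two squares iff every prime p ≡ 3 (mod 4) appears to even power.
All primes ≡ 3 (mod 4) appear to even power.
Search a = 0, 1, 2, … for 3690 - a² a perfect square: first hit at a = 21: 3690 - 441 = 3249 = 57².
3690 = 21² + 57² = 441 + 3249 ✓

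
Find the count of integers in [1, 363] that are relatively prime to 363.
220

363 = 3 × 11^2
φ(n) = n × ∏(1 - 1/p) for each prime p dividing n
φ(363) = 363 × (1 - 1/3) × (1 - 1/11) = 220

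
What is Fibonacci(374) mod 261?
26

Matrix identity: Q^n = [[F_(n+1), F_n], [F_n, F_(n-1)]] with Q = [[1,1],[1,0]].
n = 374 = 101110110₂. Square-and-multiply, entries mod 261:
Q^1 = [[1,1],[1,0]]
Q^2 = (Q^1)² = [[2,1],[1,1]]
Q^5 = (Q^2)²·Q = [[8,5],[5,3]]
Q^11 = (Q^5)²·Q = [[144,89],[89,55]]
Q^23 = (Q^11)²·Q = [[171,208],[208,224]]
Q^46 = (Q^23)² = [[208,206],[206,2]]
Q^93 = (Q^46)²·Q = [[26,92],[92,195]]
Q^187 = (Q^93)²·Q = [[240,5],[5,235]]
Q^374 = (Q^187)² = [[205,26],[26,179]]
F_374 mod 261 = Q^374[0][1] = 26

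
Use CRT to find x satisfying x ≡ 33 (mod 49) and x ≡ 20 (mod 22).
768

Using Chinese Remainder Theorem:
M = 49 × 22 = 1078
M1 = 22, M2 = 49
y1 = 22^(-1) mod 49 = 29
y2 = 49^(-1) mod 22 = 9
x = (33×22×29 + 20×49×9) mod 1078 = 768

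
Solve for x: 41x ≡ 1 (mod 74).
65

gcd(41, 74) = 1, so the inverse exists.
Extended Euclidean algorithm on (74, 41):
74 = 1 × 41 + 33  ⟹  33 = (1)·74 + (-1)·41
41 = 1 × 33 + 8  ⟹  8 = (-1)·74 + (2)·41
33 = 4 × 8 + 1  ⟹  1 = (5)·74 + (-9)·41
So (-9)·41 ≡ 1 (mod 74), i.e. 41^(-1) ≡ -9 ≡ 65 (mod 74).
Check: 41 × 65 = 2665 ≡ 1 (mod 74)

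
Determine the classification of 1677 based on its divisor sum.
deficient

Proper divisors of 1677: sum = 1 + 3 + 13 + 39 + 43 + 129 + 559 = 787
Since 787 < 1677, 1677 is deficient.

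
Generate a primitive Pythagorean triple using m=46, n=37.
(747, 3404, 3485)

Euclid's formula: a = m² - n², b = 2mn, c = m² + n²
m = 46, n = 37
a = 46² - 37² = 2116 - 1369 = 747
b = 2 × 46 × 37 = 3404
c = 46² + 37² = 2116 + 1369 = 3485
Verification: 747² + 3404² = 558009 + 11587216 = 12145225 = 3485² ✓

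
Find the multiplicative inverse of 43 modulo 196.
155

gcd(43, 196) = 1, so the inverse exists.
Extended Euclidean algorithm on (196, 43):
196 = 4 × 43 + 24  ⟹  24 = (1)·196 + (-4)·43
43 = 1 × 24 + 19  ⟹  19 = (-1)·196 + (5)·43
24 = 1 × 19 + 5  ⟹  5 = (2)·196 + (-9)·43
19 = 3 × 5 + 4  ⟹  4 = (-7)·196 + (32)·43
5 = 1 × 4 + 1  ⟹  1 = (9)·196 + (-41)·43
So (-41)·43 ≡ 1 (mod 196), i.e. 43^(-1) ≡ -41 ≡ 155 (mod 196).
Check: 43 × 155 = 6665 ≡ 1 (mod 196)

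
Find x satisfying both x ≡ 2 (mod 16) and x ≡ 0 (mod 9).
18

Using Chinese Remainder Theorem:
M = 16 × 9 = 144
M1 = 9, M2 = 16
y1 = 9^(-1) mod 16 = 9
y2 = 16^(-1) mod 9 = 4
x = (2×9×9 + 0×16×4) mod 144 = 18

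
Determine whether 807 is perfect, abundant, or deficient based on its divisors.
deficient

Proper divisors of 807: sum = 1 + 3 + 269 = 273
Since 273 < 807, 807 is deficient.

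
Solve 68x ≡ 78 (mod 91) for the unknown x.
x ≡ 52 (mod 91)

gcd(68, 91) = 1, which divides 78, so solutions exist.
Find 68^(-1) mod 91 by the extended Euclidean algorithm:
91 = 1 × 68 + 23  ⟹  23 = (1)·91 + (-1)·68
68 = 2 × 23 + 22  ⟹  22 = (-2)·91 + (3)·68
23 = 1 × 22 + 1  ⟹  1 = (3)·91 + (-4)·68
So (-4)·68 ≡ 1 (mod 91), i.e. 68^(-1) ≡ -4 ≡ 87 (mod 91).
x ≡ 87 × 78 = 6786 ≡ 52 (mod 91).
Check: 68 × 52 = 3536 ≡ 78 (mod 91).
Unique solution: x ≡ 52 (mod 91)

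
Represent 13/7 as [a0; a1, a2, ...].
[1; 1, 6]

Euclidean algorithm steps:
13 = 1 × 7 + 6
7 = 1 × 6 + 1
6 = 6 × 1 + 0
Continued fraction: [1; 1, 6]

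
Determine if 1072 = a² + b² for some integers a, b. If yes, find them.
Not possible

Factorization: 1072 = 2^4 × 67
By Fermat: n is sum of two squares iff every prime p ≡ 3 (mod 4) appears to even power.
Prime(s) ≡ 3 (mod 4) with odd exponent: [(67, 1)]
Therefore 1072 cannot be expressed as a² + b².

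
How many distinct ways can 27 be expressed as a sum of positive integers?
3010

p(n) counts ways to write n as a sum of positive integers (order ignored).
Euler's pentagonal recurrence: p(k) = p(k-1) + p(k-2) - p(k-5) - p(k-7) + p(k-12) + p(k-15) - ... (offsets j(3j∓1)/2, signs ++--, p(0)=1, p(<0)=0).
DP table for k = 0..26: p(0)=1, p(1)=1, p(2)=2, p(3)=3, p(4)=5, p(5)=7, p(6)=11, p(7)=15, p(8)=22, p(9)=30, p(10)=42, p(11)=56, p(12)=77, p(13)=101, p(14)=135, p(15)=176, p(16)=231, p(17)=297, p(18)=385, p(19)=490, p(20)=627, p(21)=792, p(22)=1002, p(23)=1255, p(24)=1575, p(25)=1958, p(26)=2436.
Final step: p(27) = p(26) + p(25) - p(22) - p(20) + p(15) + p(12) - p(5) - p(1)
= 2436 + 1958 - 1002 - 627 + 176 + 77 - 7 - 1
= 3010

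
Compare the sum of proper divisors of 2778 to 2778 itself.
abundant

Proper divisors of 2778: sum = 1 + 2 + 3 + 6 + 463 + 926 + 1389 = 2790
Since 2790 > 2778, 2778 is abundant.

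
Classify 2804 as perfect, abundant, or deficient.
deficient

Proper divisors of 2804: sum = 1 + 2 + 4 + 701 + 1402 = 2110
Since 2110 < 2804, 2804 is deficient.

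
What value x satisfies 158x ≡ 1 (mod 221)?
7

gcd(158, 221) = 1, so the inverse exists.
Extended Euclidean algorithm on (221, 158):
221 = 1 × 158 + 63  ⟹  63 = (1)·221 + (-1)·158
158 = 2 × 63 + 32  ⟹  32 = (-2)·221 + (3)·158
63 = 1 × 32 + 31  ⟹  31 = (3)·221 + (-4)·158
32 = 1 × 31 + 1  ⟹  1 = (-5)·221 + (7)·158
So (7)·158 ≡ 1 (mod 221), i.e. 158^(-1) ≡ 7 (mod 221).
Check: 158 × 7 = 1106 ≡ 1 (mod 221)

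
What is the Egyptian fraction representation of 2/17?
1/9 + 1/153

Greedy algorithm:
2/17: ceiling(17/2) = 9, use 1/9
1/153: ceiling(153/1) = 153, use 1/153
Result: 2/17 = 1/9 + 1/153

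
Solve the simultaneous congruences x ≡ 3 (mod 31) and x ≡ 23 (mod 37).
282

Using Chinese Remainder Theorem:
M = 31 × 37 = 1147
M1 = 37, M2 = 31
y1 = 37^(-1) mod 31 = 26
y2 = 31^(-1) mod 37 = 6
x = (3×37×26 + 23×31×6) mod 1147 = 282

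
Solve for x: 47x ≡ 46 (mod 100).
x ≡ 18 (mod 100)

gcd(47, 100) = 1, which divides 46, so solutions exist.
Find 47^(-1) mod 100 by the extended Euclidean algorithm:
100 = 2 × 47 + 6  ⟹  6 = (1)·100 + (-2)·47
47 = 7 × 6 + 5  ⟹  5 = (-7)·100 + (15)·47
6 = 1 × 5 + 1  ⟹  1 = (8)·100 + (-17)·47
So (-17)·47 ≡ 1 (mod 100), i.e. 47^(-1) ≡ -17 ≡ 83 (mod 100).
x ≡ 83 × 46 = 3818 ≡ 18 (mod 100).
Check: 47 × 18 = 846 ≡ 46 (mod 100).
Unique solution: x ≡ 18 (mod 100)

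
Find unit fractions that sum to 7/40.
1/6 + 1/120

Greedy algorithm:
7/40: ceiling(40/7) = 6, use 1/6
1/120: ceiling(120/1) = 120, use 1/120
Result: 7/40 = 1/6 + 1/120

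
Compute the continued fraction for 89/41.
[2; 5, 1, 6]

Euclidean algorithm steps:
89 = 2 × 41 + 7
41 = 5 × 7 + 6
7 = 1 × 6 + 1
6 = 6 × 1 + 0
Continued fraction: [2; 5, 1, 6]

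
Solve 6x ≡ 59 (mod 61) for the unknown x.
x ≡ 20 (mod 61)

gcd(6, 61) = 1, which divides 59, so solutions exist.
Find 6^(-1) mod 61 by the extended Euclidean algorithm:
61 = 10 × 6 + 1  ⟹  1 = (1)·61 + (-10)·6
So (-10)·6 ≡ 1 (mod 61), i.e. 6^(-1) ≡ -10 ≡ 51 (mod 61).
x ≡ 51 × 59 = 3009 ≡ 20 (mod 61).
Check: 6 × 20 = 120 ≡ 59 (mod 61).
Unique solution: x ≡ 20 (mod 61)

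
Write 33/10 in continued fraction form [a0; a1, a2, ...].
[3; 3, 3]

Euclidean algorithm steps:
33 = 3 × 10 + 3
10 = 3 × 3 + 1
3 = 3 × 1 + 0
Continued fraction: [3; 3, 3]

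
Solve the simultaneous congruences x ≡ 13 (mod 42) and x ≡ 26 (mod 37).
433

Using Chinese Remainder Theorem:
M = 42 × 37 = 1554
M1 = 37, M2 = 42
y1 = 37^(-1) mod 42 = 25
y2 = 42^(-1) mod 37 = 15
x = (13×37×25 + 26×42×15) mod 1554 = 433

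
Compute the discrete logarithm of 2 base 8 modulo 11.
7

Baby-step giant-step with step n = ⌈√11⌉ = 4.
Baby steps 8^j mod 11 (j:value) for j=0..3: 0:1, 1:8, 2:9, 3:6.
Giant-step multiplier: 8^(-4) ≡ 8^(10-4) = 8^6 ≡ 3 (mod 11).
Giant steps γ_i = 2·3^i mod 11: γ_0=2, γ_1=6 (in table at j=3).
x = i·n + j = 1·4 + 3 = 7.
Check: 8^7 ≡ 2 (mod 11).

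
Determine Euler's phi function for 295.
232

295 = 5 × 59
φ(n) = n × ∏(1 - 1/p) for each prime p dividing n
φ(295) = 295 × (1 - 1/5) × (1 - 1/59) = 232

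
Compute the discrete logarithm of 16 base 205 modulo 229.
108

Baby-step giant-step with step n = ⌈√229⌉ = 16.
Baby steps 205^j mod 229 (j:value) for j=0..15: 0:1, 1:205, 2:118, 3:145, 4:184, 5:164, 6:186, 7:116, 8:193, 9:177, 10:103, 11:47, 12:17, 13:50, 14:174, 15:175.
Giant-step multiplier: 205^(-16) ≡ 205^(228-16) = 205^212 ≡ 91 (mod 229).
Giant steps γ_i = 16·91^i mod 229: γ_0=16, γ_1=82, γ_2=134, γ_3=57, γ_4=149, γ_5=48, γ_6=17 (in table at j=12).
x = i·n + j = 6·16 + 12 = 108.
Check: 205^108 ≡ 16 (mod 229).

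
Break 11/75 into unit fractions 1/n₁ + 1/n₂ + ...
1/7 + 1/263 + 1/138075

Greedy algorithm:
11/75: ceiling(75/11) = 7, use 1/7
2/525: ceiling(525/2) = 263, use 1/263
1/138075: ceiling(138075/1) = 138075, use 1/138075
Result: 11/75 = 1/7 + 1/263 + 1/138075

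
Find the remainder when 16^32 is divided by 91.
74

Repeated squaring. Binary of 32 = 100000.
16^1 ≡ 16 (mod 91); 16^2 ≡ 74 (mod 91); 16^4 ≡ 16 (mod 91); 16^8 ≡ 74 (mod 91); 16^16 ≡ 16 (mod 91); 16^32 ≡ 74 (mod 91)
16^32 = 16^32 ≡ 74 (mod 91)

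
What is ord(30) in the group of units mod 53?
4

53 is prime, so ord(30) divides φ(53) = 52.
Divisors of 52: 1, 2, 4, 13, 26, 52.
Repeated squaring: 30^1 ≡ 30, 30^2 ≡ 52, 30^4 ≡ 1, 30^8 ≡ 1, 30^16 ≡ 1, 30^32 ≡ 1 (mod 53).
Test 30^d mod 53 for each divisor d in increasing order:
30^1 ≡ 30
30^2 ≡ 52
30^4 ≡ 1  ← first divisor giving 1
The order is 4.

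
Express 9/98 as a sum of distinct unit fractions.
1/11 + 1/1078

Greedy algorithm:
9/98: ceiling(98/9) = 11, use 1/11
1/1078: ceiling(1078/1) = 1078, use 1/1078
Result: 9/98 = 1/11 + 1/1078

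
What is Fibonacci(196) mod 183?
72

Matrix identity: Q^n = [[F_(n+1), F_n], [F_n, F_(n-1)]] with Q = [[1,1],[1,0]].
n = 196 = 11000100₂. Square-and-multiply, entries mod 183:
Q^1 = [[1,1],[1,0]]
Q^3 = (Q^1)²·Q = [[3,2],[2,1]]
Q^6 = (Q^3)² = [[13,8],[8,5]]
Q^12 = (Q^6)² = [[50,144],[144,89]]
Q^24 = (Q^12)² = [[178,69],[69,109]]
Q^49 = (Q^24)²·Q = [[67,28],[28,39]]
Q^98 = (Q^49)² = [[149,40],[40,109]]
Q^196 = (Q^98)² = [[11,72],[72,122]]
F_196 mod 183 = Q^196[0][1] = 72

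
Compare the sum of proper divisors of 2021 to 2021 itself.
deficient

Proper divisors of 2021: sum = 1 + 43 + 47 = 91
Since 91 < 2021, 2021 is deficient.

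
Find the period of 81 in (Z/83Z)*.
41

83 is prime, so ord(81) divides φ(83) = 82.
Divisors of 82: 1, 2, 41, 82.
Repeated squaring: 81^1 ≡ 81, 81^2 ≡ 4, 81^4 ≡ 16, 81^8 ≡ 7, 81^16 ≡ 49, 81^32 ≡ 77, 81^64 ≡ 36 (mod 83).
Test 81^d mod 83 for each divisor d in increasing order:
81^1 ≡ 81
81^2 ≡ 4
81^41 = 81^32·81^8·81^1 ≡ 1  ← first divisor giving 1
The order is 41.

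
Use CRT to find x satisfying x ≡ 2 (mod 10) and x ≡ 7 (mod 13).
72

Using Chinese Remainder Theorem:
M = 10 × 13 = 130
M1 = 13, M2 = 10
y1 = 13^(-1) mod 10 = 7
y2 = 10^(-1) mod 13 = 4
x = (2×13×7 + 7×10×4) mod 130 = 72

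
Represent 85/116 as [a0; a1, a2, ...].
[0; 1, 2, 1, 2, 1, 7]

Euclidean algorithm steps:
85 = 0 × 116 + 85
116 = 1 × 85 + 31
85 = 2 × 31 + 23
31 = 1 × 23 + 8
23 = 2 × 8 + 7
8 = 1 × 7 + 1
7 = 7 × 1 + 0
Continued fraction: [0; 1, 2, 1, 2, 1, 7]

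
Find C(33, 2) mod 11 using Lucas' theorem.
0

Using Lucas' theorem:
Write n=33 and k=2 in base 11:
n in base 11: [3, 0]
k in base 11: [0, 2]
C(33,2) mod 11 = ∏ C(n_i, k_i) mod 11
Digit binomials (mod 11): C(3,0) = 1; C(0,2) = 0 (k_i > n_i)
Product: 1 × 0 = 0 ≡ 0 (mod 11)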